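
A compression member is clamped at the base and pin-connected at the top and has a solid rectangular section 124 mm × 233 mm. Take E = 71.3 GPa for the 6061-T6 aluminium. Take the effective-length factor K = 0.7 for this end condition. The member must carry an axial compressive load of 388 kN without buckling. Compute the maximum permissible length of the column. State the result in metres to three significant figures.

L_max ≈ 11.7 m

Buckling occurs about the weak axis: I_min = h·b³/12 with b = 124 mm (the shorter side).
I_min = 233×124³/12 = 3.702×10^7 mm⁴
I = 3.702×10^-5 m⁴
At the buckling limit P_cr = P = 3.880×10^5 N
From P_cr = π²EI/(K·L)²:  L = (1/K)·√(π²EI/P_cr) = (1/0.7)·√(π²×7.13×10^10×3.702×10^-5/3.880×10^5)
L = 11.7 m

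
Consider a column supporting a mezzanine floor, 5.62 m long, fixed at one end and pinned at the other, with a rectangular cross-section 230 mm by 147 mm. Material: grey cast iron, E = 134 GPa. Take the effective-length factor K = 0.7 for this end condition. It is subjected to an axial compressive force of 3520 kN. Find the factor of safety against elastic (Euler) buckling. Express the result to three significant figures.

Buckling occurs about the weak axis: I_min = h·b³/12 with b = 147 mm (the shorter side).
I_min = 230×147³/12 = 6.088×10^7 mm⁴
I = 6.088×10^7 mm⁴ = 6.088×10^-5 m⁴
Effective length L_e = K·L = 0.7 × 5.62 = 3.934 m
P_cr = π²EI / L_e² = π² × 134×10⁹ × 6.088×10^-5 / 3.934² = 5.203×10^6 N
Factor of safety n = P_cr / P = 5202.8 / 3520 = 1.48

n ≈ 1.48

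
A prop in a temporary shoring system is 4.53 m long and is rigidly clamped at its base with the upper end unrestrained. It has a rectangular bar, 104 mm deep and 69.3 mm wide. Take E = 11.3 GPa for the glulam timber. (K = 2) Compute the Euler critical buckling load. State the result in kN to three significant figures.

P_cr ≈ 3.92 kN

Buckling occurs about the weak axis: I_min = h·b³/12 with b = 69.3 mm (the shorter side).
I_min = 104×69.3³/12 = 2.884×10^6 mm⁴
I = 2.884×10^6 mm⁴ = 2.884×10^-6 m⁴
Effective length L_e = K·L = 2 × 4.53 = 9.060 m
P_cr = π²EI / L_e² = π² × 11.3×10⁹ × 2.884×10^-6 / 9.060² = 3.919×10^3 N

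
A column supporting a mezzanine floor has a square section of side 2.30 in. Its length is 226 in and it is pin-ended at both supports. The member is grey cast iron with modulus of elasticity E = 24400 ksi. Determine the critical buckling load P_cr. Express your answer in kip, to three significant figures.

P_cr ≈ 11.0 kip

I = a⁴/12 = 2.30⁴/12 = 2.332 in⁴
Effective length L_e = K·L = 1 × 226 = 226.0 in
P_cr = π²EI / L_e² = π² × 24400×10³ × 2.332 / 226.0² = 1.100×10^4 lb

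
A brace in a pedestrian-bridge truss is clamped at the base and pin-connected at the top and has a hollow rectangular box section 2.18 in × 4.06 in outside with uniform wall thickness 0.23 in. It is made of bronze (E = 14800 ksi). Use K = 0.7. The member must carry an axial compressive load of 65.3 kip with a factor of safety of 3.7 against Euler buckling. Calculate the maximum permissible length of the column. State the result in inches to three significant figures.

Inner dimensions: h_i = 4.06 − 2×0.23 = 3.600 in, b_i = 2.18 − 2×0.23 = 1.720 in
Weak-axis I_min = (h_o·b_o³ − h_i·b_i³)/12 with b_o = 2.18, b_i = 1.720 in (shorter outer/inner sides).
I_min = (4.06×2.18³ − 3.600×1.720³)/12 = 1.979 in⁴
Required critical load P_cr = n·P = 3.7 × 65.3 = 241.6 kip = 2.416×10^5 lb
From P_cr = π²EI/(K·L)²:  L = (1/K)·√(π²EI/P_cr) = (1/0.7)·√(π²×1.48×10^7×1.979/2.416×10^5)
L = 49.4 in

L_max ≈ 49.4 in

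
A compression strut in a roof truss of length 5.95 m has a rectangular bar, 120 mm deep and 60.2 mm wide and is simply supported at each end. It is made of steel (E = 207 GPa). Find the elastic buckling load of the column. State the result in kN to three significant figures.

P_cr ≈ 126 kN

Buckling occurs about the weak axis: I_min = h·b³/12 with b = 60.2 mm (the shorter side).
I_min = 120×60.2³/12 = 2.182×10^6 mm⁴
I = 2.182×10^6 mm⁴ = 2.182×10^-6 m⁴
Effective length L_e = K·L = 1 × 5.95 = 5.950 m
P_cr = π²EI / L_e² = π² × 207×10⁹ × 2.182×10^-6 / 5.950² = 1.259×10^5 N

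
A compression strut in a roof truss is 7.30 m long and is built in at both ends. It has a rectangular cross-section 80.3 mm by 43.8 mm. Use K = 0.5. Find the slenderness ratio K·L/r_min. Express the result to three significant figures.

For a rectangle r_min = b/√12 = 43.8/√12 = 12.64 mm
L_e = K·L = 0.5 × 7.30 m = 3.650 m = 3650.0 mm
λ = L_e / r_min = 3650.0 / 12.64 = 289

λ ≈ 289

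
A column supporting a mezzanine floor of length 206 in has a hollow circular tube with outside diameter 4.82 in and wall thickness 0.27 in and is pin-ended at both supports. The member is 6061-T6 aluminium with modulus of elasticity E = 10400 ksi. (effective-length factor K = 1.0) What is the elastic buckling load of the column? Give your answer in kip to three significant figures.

P_cr ≈ 24.2 kip

Inner diameter d_i = 4.82 − 2×0.27 = 4.280 in
I = π(d_o⁴ − d_i⁴)/64 = π(4.82⁴ − 4.280⁴)/64 = 10.02 in⁴
Effective length L_e = K·L = 1 × 206 = 206.0 in
P_cr = π²EI / L_e² = π² × 10400×10³ × 10.02 / 206.0² = 2.424×10^4 lb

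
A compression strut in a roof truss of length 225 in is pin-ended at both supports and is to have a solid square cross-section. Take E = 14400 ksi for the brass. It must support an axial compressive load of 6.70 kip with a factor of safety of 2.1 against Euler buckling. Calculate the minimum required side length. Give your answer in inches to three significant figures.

Required P_cr = n·P = 2.1 × 6.70 = 14.07 kip
L_e = K·L = 1 × 225 = 225.0 in
Required I = P_cr·L_e²/(π²E) = 1.407×10^4 × 225.0² / (π² × 1.44×10^7) = 5.012 in⁴
Solid square: I = a⁴/12  ⇒  a = (12I)^(1/4) = (12×5.012)^(1/4) = 2.78 in

a ≈ 2.78 in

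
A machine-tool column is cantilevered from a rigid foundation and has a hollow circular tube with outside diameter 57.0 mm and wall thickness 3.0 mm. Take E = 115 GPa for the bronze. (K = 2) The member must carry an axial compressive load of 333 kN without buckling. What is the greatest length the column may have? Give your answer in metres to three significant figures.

Inner diameter d_i = 57.0 − 2×3.0 = 51.00 mm
I = π(d_o⁴ − d_i⁴)/64 = π(57.0⁴ − 51.00⁴)/64 = 1.861×10^5 mm⁴
I = 1.861×10^-7 m⁴
At the buckling limit P_cr = P = 3.330×10^5 N
From P_cr = π²EI/(K·L)²:  L = (1/K)·√(π²EI/P_cr) = (1/2)·√(π²×1.15×10^11×1.861×10^-7/3.330×10^5)
L = 0.398 m

L_max ≈ 0.398 m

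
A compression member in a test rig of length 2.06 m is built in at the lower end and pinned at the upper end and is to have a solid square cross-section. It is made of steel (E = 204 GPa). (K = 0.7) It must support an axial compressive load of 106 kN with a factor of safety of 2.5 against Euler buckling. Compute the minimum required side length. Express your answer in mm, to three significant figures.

Required P_cr = n·P = 2.5 × 106 = 265.0 kN
L_e = K·L = 0.7 × 2.06 = 1.442 m
Required I = P_cr·L_e²/(π²E) = 2.650×10^5 × 1.442² / (π² × 2.04×10^11) = 2.737×10^-7 m⁴
I_req = 2.737×10^5 mm⁴
Solid square: I = a⁴/12  ⇒  a = (12I)^(1/4) = (12×2.737×10^5)^(1/4) = 42.6 mm

a ≈ 42.6 mm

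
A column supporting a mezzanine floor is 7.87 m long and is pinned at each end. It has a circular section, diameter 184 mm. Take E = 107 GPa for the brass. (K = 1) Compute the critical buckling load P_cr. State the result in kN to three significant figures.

P_cr ≈ 959 kN

I = πd⁴/64 = π×184⁴/64 = 5.627×10^7 mm⁴
I = 5.627×10^7 mm⁴ = 5.627×10^-5 m⁴
Effective length L_e = K·L = 1 × 7.87 = 7.870 m
P_cr = π²EI / L_e² = π² × 107×10⁹ × 5.627×10^-5 / 7.870² = 9.593×10^5 N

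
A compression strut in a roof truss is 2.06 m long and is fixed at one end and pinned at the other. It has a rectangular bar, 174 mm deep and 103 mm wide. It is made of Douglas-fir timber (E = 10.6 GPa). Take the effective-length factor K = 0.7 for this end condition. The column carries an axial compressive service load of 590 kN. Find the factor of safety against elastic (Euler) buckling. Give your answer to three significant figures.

Buckling occurs about the weak axis: I_min = h·b³/12 with b = 103 mm (the shorter side).
I_min = 174×103³/12 = 1.584×10^7 mm⁴
I = 1.584×10^7 mm⁴ = 1.584×10^-5 m⁴
Effective length L_e = K·L = 0.7 × 2.06 = 1.442 m
P_cr = π²EI / L_e² = π² × 10.6×10⁹ × 1.584×10^-5 / 1.442² = 7.972×10^5 N
Factor of safety n = P_cr / P = 797.18 / 590 = 1.35

n ≈ 1.35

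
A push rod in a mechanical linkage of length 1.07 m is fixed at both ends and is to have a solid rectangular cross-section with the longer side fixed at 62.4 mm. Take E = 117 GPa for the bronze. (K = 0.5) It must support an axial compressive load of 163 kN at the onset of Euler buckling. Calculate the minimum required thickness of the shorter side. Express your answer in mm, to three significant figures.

L_e = K·L = 0.5 × 1.07 = 0.5350 m
Required I = P_cr·L_e²/(π²E) = 1.630×10^5 × 0.5350² / (π² × 1.17×10^11) = 4.040×10^-8 m⁴
I_req = 4.040×10^4 mm⁴
Rectangle, weak axis: I_min = h·b³/12 with h = 62.4 mm fixed  ⇒  b = (12I/h)^(1/3) = 19.8 mm

b ≈ 19.8 mm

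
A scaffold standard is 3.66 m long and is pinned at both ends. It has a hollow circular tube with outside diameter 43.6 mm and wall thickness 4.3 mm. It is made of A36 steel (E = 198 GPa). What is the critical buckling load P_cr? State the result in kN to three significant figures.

Inner diameter d_i = 43.6 − 2×4.3 = 35.00 mm
I = π(d_o⁴ − d_i⁴)/64 = π(43.6⁴ − 35.00⁴)/64 = 1.037×10^5 mm⁴
I = 1.037×10^5 mm⁴ = 1.037×10^-7 m⁴
Effective length L_e = K·L = 1 × 3.66 = 3.660 m
P_cr = π²EI / L_e² = π² × 198×10⁹ × 1.037×10^-7 / 3.660² = 1.513×10^4 N

P_cr ≈ 15.1 kN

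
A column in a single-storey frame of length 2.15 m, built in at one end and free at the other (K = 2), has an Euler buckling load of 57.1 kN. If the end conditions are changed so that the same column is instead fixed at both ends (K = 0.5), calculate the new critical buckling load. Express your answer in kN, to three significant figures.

P_cr ∝ 1/K², so P_cr,new = P_cr,old × (K_old/K_new)² = 57.1 × (2/0.5)²
= 57.1 × 16.00 = 914 kN

P_cr ≈ 914 kN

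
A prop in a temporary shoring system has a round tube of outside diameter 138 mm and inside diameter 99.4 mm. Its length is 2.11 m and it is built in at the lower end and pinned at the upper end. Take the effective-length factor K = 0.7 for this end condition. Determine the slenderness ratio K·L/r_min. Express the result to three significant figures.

λ ≈ 34.7

d_o = 138 mm, d_i = 99.4 mm
I = π(d_o⁴ − d_i⁴)/64 = π(138⁴ − 99.40⁴)/64 = 1.301×10^7 mm⁴
A = 7.197×10^3 mm²;  r_min = √(I/A) = √(1.301×10^7/7.197×10^3) = 42.52 mm
L_e = K·L = 0.7 × 2.11 m = 1.477 m = 1477.0 mm
λ = L_e / r_min = 1477.0 / 42.52 = 34.7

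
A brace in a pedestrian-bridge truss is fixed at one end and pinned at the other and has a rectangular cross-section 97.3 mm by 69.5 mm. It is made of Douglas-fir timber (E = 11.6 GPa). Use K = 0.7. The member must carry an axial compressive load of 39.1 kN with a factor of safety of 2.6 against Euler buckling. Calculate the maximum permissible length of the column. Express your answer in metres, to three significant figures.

L_max ≈ 2.50 m

Buckling occurs about the weak axis: I_min = h·b³/12 with b = 69.5 mm (the shorter side).
I_min = 97.3×69.5³/12 = 2.722×10^6 mm⁴
I = 2.722×10^-6 m⁴
Required critical load P_cr = n·P = 2.6 × 39.1 = 101.7 kN = 1.017×10^5 N
From P_cr = π²EI/(K·L)²:  L = (1/K)·√(π²EI/P_cr) = (1/0.7)·√(π²×1.16×10^10×2.722×10^-6/1.017×10^5)
L = 2.50 m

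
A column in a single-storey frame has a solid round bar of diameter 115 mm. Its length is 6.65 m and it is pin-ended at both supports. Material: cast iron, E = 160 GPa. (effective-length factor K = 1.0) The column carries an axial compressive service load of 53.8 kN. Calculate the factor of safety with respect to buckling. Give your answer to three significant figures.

n ≈ 5.70

I = πd⁴/64 = π×115⁴/64 = 8.585×10^6 mm⁴
I = 8.585×10^6 mm⁴ = 8.585×10^-6 m⁴
Effective length L_e = K·L = 1 × 6.65 = 6.650 m
P_cr = π²EI / L_e² = π² × 160×10⁹ × 8.585×10^-6 / 6.650² = 3.066×10^5 N
Factor of safety n = P_cr / P = 306.58 / 53.8 = 5.70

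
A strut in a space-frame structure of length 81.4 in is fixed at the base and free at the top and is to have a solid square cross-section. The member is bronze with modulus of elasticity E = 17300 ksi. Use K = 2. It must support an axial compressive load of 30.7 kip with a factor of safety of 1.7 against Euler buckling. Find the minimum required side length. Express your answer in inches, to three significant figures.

Required P_cr = n·P = 1.7 × 30.7 = 52.19 kip
L_e = K·L = 2 × 81.4 = 162.8 in
Required I = P_cr·L_e²/(π²E) = 5.219×10^4 × 162.8² / (π² × 1.73×10^7) = 8.101 in⁴
Solid square: I = a⁴/12  ⇒  a = (12I)^(1/4) = (12×8.101)^(1/4) = 3.14 in

a ≈ 3.14 in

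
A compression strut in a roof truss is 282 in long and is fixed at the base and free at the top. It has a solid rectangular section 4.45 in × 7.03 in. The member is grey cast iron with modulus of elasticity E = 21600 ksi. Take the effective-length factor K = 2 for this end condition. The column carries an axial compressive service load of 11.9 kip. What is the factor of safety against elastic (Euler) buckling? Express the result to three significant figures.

n ≈ 2.91

Buckling occurs about the weak axis: I_min = h·b³/12 with b = 4.45 in (the shorter side).
I_min = 7.03×4.45³/12 = 51.62 in⁴
Effective length L_e = K·L = 2 × 282 = 564.0 in
P_cr = π²EI / L_e² = π² × 21600×10³ × 51.62 / 564.0² = 3.460×10^4 lb
Factor of safety n = P_cr / P = 34.598 / 11.9 = 2.91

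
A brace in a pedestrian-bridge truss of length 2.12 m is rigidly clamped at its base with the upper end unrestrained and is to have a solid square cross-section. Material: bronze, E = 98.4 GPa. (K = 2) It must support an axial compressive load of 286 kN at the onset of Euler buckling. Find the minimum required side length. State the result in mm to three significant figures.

L_e = K·L = 2 × 2.12 = 4.240 m
Required I = P_cr·L_e²/(π²E) = 2.860×10^5 × 4.240² / (π² × 9.84×10^10) = 5.294×10^-6 m⁴
I_req = 5.294×10^6 mm⁴
Solid square: I = a⁴/12  ⇒  a = (12I)^(1/4) = (12×5.294×10^6)^(1/4) = 89.3 mm

a ≈ 89.3 mm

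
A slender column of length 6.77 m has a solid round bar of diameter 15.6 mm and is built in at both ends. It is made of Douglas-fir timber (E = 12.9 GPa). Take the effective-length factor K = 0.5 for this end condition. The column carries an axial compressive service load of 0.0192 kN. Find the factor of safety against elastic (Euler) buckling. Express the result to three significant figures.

n ≈ 1.68

I = πd⁴/64 = π×15.6⁴/64 = 2.907×10^3 mm⁴
I = 2.907×10^3 mm⁴ = 2.907×10^-9 m⁴
Effective length L_e = K·L = 0.5 × 6.77 = 3.385 m
P_cr = π²EI / L_e² = π² × 12.9×10⁹ × 2.907×10^-9 / 3.385² = 32.30 N
Factor of safety n = P_cr / P = 0.032303 / 0.0192 = 1.68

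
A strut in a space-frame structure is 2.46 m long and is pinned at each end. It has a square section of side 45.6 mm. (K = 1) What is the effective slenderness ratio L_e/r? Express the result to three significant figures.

For a square r = a/√12 = 45.6/√12 = 13.16 mm
L_e = K·L = 1 × 2.46 m = 2.460 m = 2460.0 mm
λ = L_e / r_min = 2460.0 / 13.16 = 187

λ ≈ 187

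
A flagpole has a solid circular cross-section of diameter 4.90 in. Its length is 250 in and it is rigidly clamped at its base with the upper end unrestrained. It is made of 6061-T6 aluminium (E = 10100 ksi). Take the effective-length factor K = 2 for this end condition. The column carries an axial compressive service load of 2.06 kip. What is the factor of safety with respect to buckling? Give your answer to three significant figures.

n ≈ 5.48

I = πd⁴/64 = π×4.90⁴/64 = 28.30 in⁴
Effective length L_e = K·L = 2 × 250 = 500.0 in
P_cr = π²EI / L_e² = π² × 10100×10³ × 28.30 / 500.0² = 1.128×10^4 lb
Factor of safety n = P_cr / P = 11.283 / 2.06 = 5.48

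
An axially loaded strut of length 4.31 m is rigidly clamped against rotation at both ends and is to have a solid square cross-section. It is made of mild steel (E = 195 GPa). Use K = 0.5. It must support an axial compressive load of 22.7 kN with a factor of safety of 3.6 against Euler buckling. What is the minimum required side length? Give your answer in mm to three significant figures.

a ≈ 39.2 mm

Required P_cr = n·P = 3.6 × 22.7 = 81.72 kN
L_e = K·L = 0.5 × 4.31 = 2.155 m
Required I = P_cr·L_e²/(π²E) = 8.172×10^4 × 2.155² / (π² × 1.95×10^11) = 1.972×10^-7 m⁴
I_req = 1.972×10^5 mm⁴
Solid square: I = a⁴/12  ⇒  a = (12I)^(1/4) = (12×1.972×10^5)^(1/4) = 39.2 mm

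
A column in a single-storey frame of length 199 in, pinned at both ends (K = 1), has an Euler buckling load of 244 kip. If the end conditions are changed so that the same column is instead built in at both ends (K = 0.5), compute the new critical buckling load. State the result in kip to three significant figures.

P_cr ∝ 1/K², so P_cr,new = P_cr,old × (K_old/K_new)² = 244 × (1/0.5)²
= 244 × 4.000 = 976 kip

P_cr ≈ 976 kip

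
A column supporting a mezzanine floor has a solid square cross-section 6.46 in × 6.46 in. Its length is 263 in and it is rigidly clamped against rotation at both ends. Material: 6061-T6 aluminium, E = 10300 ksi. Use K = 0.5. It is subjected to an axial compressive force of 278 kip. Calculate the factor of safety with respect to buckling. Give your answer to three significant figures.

I = a⁴/12 = 6.46⁴/12 = 145.1 in⁴
Effective length L_e = K·L = 0.5 × 263 = 131.5 in
P_cr = π²EI / L_e² = π² × 10300×10³ × 145.1 / 131.5² = 8.532×10^5 lb
Factor of safety n = P_cr / P = 853.17 / 278 = 3.07

n ≈ 3.07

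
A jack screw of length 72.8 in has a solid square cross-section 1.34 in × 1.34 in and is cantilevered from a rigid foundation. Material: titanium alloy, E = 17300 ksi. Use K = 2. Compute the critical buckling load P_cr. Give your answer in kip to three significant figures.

P_cr ≈ 2.16 kip

I = a⁴/12 = 1.34⁴/12 = 0.2687 in⁴
Effective length L_e = K·L = 2 × 72.8 = 145.6 in
P_cr = π²EI / L_e² = π² × 17300×10³ × 0.2687 / 145.6² = 2.164×10^3 lb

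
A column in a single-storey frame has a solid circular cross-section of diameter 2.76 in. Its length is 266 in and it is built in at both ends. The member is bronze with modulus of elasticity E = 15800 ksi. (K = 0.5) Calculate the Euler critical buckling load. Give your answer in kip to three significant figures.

P_cr ≈ 25.1 kip

I = πd⁴/64 = π×2.76⁴/64 = 2.848 in⁴
Effective length L_e = K·L = 0.5 × 266 = 133.0 in
P_cr = π²EI / L_e² = π² × 15800×10³ × 2.848 / 133.0² = 2.511×10^4 lb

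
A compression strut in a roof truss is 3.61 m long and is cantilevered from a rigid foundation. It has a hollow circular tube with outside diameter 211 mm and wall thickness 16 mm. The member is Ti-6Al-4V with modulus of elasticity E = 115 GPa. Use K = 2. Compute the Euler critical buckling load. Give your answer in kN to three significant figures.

Inner diameter d_i = 211 − 2×16 = 179.0 mm
I = π(d_o⁴ − d_i⁴)/64 = π(211⁴ − 179.0⁴)/64 = 4.690×10^7 mm⁴
I = 4.690×10^7 mm⁴ = 4.690×10^-5 m⁴
Effective length L_e = K·L = 2 × 3.61 = 7.220 m
P_cr = π²EI / L_e² = π² × 115×10⁹ × 4.690×10^-5 / 7.220² = 1.021×10^6 N

P_cr ≈ 1020 kN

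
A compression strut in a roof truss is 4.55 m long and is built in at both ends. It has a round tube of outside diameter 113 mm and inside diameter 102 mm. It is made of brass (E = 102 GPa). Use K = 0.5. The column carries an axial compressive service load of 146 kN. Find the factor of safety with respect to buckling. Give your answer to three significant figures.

n ≈ 3.58

d_o = 113 mm, d_i = 102 mm
I = π(d_o⁴ − d_i⁴)/64 = π(113⁴ − 102.0⁴)/64 = 2.690×10^6 mm⁴
I = 2.690×10^6 mm⁴ = 2.690×10^-6 m⁴
Effective length L_e = K·L = 0.5 × 4.55 = 2.275 m
P_cr = π²EI / L_e² = π² × 102×10⁹ × 2.690×10^-6 / 2.275² = 5.233×10^5 N
Factor of safety n = P_cr / P = 523.26 / 146 = 3.58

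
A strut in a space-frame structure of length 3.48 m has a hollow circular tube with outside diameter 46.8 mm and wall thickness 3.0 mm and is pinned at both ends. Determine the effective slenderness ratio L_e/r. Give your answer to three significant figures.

λ ≈ 224

Inner diameter d_i = 46.8 − 2×3.0 = 40.80 mm
I = π(d_o⁴ − d_i⁴)/64 = π(46.8⁴ − 40.80⁴)/64 = 9.946×10^4 mm⁴
A = 412.8 mm²;  r_min = √(I/A) = √(9.946×10^4/412.8) = 15.52 mm
L_e = K·L = 1 × 3.48 m = 3.480 m = 3480.0 mm
λ = L_e / r_min = 3480.0 / 15.52 = 224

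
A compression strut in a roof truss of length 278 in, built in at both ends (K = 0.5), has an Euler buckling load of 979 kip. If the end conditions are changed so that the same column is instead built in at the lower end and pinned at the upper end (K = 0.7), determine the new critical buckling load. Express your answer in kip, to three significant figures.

P_cr ∝ 1/K², so P_cr,new = P_cr,old × (K_old/K_new)² = 979 × (0.5/0.7)²
= 979 × 0.5102 = 499 kip

P_cr ≈ 499 kip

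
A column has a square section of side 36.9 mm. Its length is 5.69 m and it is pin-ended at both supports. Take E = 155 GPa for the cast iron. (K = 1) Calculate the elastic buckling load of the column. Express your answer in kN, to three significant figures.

I = a⁴/12 = 36.9⁴/12 = 1.545×10^5 mm⁴
I = 1.545×10^5 mm⁴ = 1.545×10^-7 m⁴
Effective length L_e = K·L = 1 × 5.69 = 5.690 m
P_cr = π²EI / L_e² = π² × 155×10⁹ × 1.545×10^-7 / 5.690² = 7.300×10^3 N

P_cr ≈ 7.30 kN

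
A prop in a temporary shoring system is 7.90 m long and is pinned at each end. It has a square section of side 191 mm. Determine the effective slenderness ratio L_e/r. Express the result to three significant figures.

I = a⁴/12 = 191⁴/12 = 1.109×10^8 mm⁴
A = 3.648×10^4 mm²;  r_min = √(I/A) = √(1.109×10^8/3.648×10^4) = 55.14 mm
L_e = K·L = 1 × 7.90 m = 7.900 m = 7900.0 mm
λ = L_e / r_min = 7900.0 / 55.14 = 143

λ ≈ 143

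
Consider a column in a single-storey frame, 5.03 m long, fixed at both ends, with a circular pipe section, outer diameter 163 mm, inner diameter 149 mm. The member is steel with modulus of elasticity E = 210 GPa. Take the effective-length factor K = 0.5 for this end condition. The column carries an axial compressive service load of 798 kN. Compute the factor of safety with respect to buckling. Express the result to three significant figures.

d_o = 163 mm, d_i = 149 mm
I = π(d_o⁴ − d_i⁴)/64 = π(163⁴ − 149.0⁴)/64 = 1.046×10^7 mm⁴
I = 1.046×10^7 mm⁴ = 1.046×10^-5 m⁴
Effective length L_e = K·L = 0.5 × 5.03 = 2.515 m
P_cr = π²EI / L_e² = π² × 210×10⁹ × 1.046×10^-5 / 2.515² = 3.426×10^6 N
Factor of safety n = P_cr / P = 3426.5 / 798 = 4.29

n ≈ 4.29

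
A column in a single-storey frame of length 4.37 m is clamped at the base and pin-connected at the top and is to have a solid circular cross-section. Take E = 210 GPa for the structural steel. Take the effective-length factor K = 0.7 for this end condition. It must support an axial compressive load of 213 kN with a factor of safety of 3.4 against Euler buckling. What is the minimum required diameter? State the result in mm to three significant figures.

Required P_cr = n·P = 3.4 × 213 = 724.2 kN
L_e = K·L = 0.7 × 4.37 = 3.059 m
Required I = P_cr·L_e²/(π²E) = 7.242×10^5 × 3.059² / (π² × 2.10×10^11) = 3.270×10^-6 m⁴
I_req = 3.270×10^6 mm⁴
Solid circle: I = πd⁴/64  ⇒  d = (64I/π)^(1/4) = (64×3.270×10^6/π)^(1/4) = 90.3 mm

d ≈ 90.3 mm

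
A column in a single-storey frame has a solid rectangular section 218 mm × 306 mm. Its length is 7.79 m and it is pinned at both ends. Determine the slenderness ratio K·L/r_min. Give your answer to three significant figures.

λ ≈ 124

For a rectangle r_min = b/√12 = 218/√12 = 62.93 mm
L_e = K·L = 1 × 7.79 m = 7.790 m = 7790.0 mm
λ = L_e / r_min = 7790.0 / 62.93 = 124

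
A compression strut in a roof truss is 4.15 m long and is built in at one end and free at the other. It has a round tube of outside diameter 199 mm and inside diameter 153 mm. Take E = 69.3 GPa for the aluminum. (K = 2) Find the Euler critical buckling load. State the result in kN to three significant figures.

d_o = 199 mm, d_i = 153 mm
I = π(d_o⁴ − d_i⁴)/64 = π(199⁴ − 153.0⁴)/64 = 5.008×10^7 mm⁴
I = 5.008×10^7 mm⁴ = 5.008×10^-5 m⁴
Effective length L_e = K·L = 2 × 4.15 = 8.300 m
P_cr = π²EI / L_e² = π² × 69.3×10⁹ × 5.008×10^-5 / 8.300² = 4.972×10^5 N

P_cr ≈ 497 kN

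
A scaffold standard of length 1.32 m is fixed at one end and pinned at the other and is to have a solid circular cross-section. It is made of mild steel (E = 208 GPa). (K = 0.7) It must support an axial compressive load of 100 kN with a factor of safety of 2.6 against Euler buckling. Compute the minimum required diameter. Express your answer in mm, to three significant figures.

Required P_cr = n·P = 2.6 × 100 = 260.0 kN
L_e = K·L = 0.7 × 1.32 = 0.9240 m
Required I = P_cr·L_e²/(π²E) = 2.600×10^5 × 0.9240² / (π² × 2.08×10^11) = 1.081×10^-7 m⁴
I_req = 1.081×10^5 mm⁴
Solid circle: I = πd⁴/64  ⇒  d = (64I/π)^(1/4) = (64×1.081×10^5/π)^(1/4) = 38.5 mm

d ≈ 38.5 mm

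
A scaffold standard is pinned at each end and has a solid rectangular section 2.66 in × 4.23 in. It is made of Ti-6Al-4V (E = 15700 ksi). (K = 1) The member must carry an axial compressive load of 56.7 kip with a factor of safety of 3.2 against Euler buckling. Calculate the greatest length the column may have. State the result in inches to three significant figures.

L_max ≈ 75.3 in

Buckling occurs about the weak axis: I_min = h·b³/12 with b = 2.66 in (the shorter side).
I_min = 4.23×2.66³/12 = 6.634 in⁴
Required critical load P_cr = n·P = 3.2 × 56.7 = 181.4 kip = 1.814×10^5 lb
From P_cr = π²EI/(K·L)²:  L = (1/K)·√(π²EI/P_cr) = (1/1)·√(π²×1.57×10^7×6.634/1.814×10^5)
L = 75.3 in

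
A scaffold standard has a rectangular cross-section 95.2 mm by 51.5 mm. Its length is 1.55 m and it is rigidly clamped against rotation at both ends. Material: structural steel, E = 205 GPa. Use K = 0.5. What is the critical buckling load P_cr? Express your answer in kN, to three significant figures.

P_cr ≈ 3650 kN

Buckling occurs about the weak axis: I_min = h·b³/12 with b = 51.5 mm (the shorter side).
I_min = 95.2×51.5³/12 = 1.084×10^6 mm⁴
I = 1.084×10^6 mm⁴ = 1.084×10^-6 m⁴
Effective length L_e = K·L = 0.5 × 1.55 = 0.7750 m
P_cr = π²EI / L_e² = π² × 205×10⁹ × 1.084×10^-6 / 0.7750² = 3.650×10^6 N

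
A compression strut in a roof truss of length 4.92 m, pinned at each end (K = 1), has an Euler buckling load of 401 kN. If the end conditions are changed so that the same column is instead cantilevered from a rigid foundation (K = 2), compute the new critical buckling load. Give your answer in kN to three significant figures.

P_cr ≈ 100 kN

P_cr ∝ 1/K², so P_cr,new = P_cr,old × (K_old/K_new)² = 401 × (1/2)²
= 401 × 0.2500 = 100 kN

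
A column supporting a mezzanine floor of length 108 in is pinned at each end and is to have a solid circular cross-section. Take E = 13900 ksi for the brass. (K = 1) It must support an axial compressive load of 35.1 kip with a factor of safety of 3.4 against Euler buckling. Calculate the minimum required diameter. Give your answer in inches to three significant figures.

Required P_cr = n·P = 3.4 × 35.1 = 119.3 kip
L_e = K·L = 1 × 108 = 108.0 in
Required I = P_cr·L_e²/(π²E) = 1.193×10^5 × 108.0² / (π² × 1.39×10^7) = 10.15 in⁴
Solid circle: I = πd⁴/64  ⇒  d = (64I/π)^(1/4) = (64×10.15/π)^(1/4) = 3.79 in

d ≈ 3.79 in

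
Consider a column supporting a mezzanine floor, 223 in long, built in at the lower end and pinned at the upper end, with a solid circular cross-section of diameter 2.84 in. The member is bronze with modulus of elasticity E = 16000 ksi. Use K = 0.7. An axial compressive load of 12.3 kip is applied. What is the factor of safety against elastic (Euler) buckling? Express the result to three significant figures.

I = πd⁴/64 = π×2.84⁴/64 = 3.193 in⁴
Effective length L_e = K·L = 0.7 × 223 = 156.1 in
P_cr = π²EI / L_e² = π² × 16000×10³ × 3.193 / 156.1² = 2.069×10^4 lb
Factor of safety n = P_cr / P = 20.695 / 12.3 = 1.68

n ≈ 1.68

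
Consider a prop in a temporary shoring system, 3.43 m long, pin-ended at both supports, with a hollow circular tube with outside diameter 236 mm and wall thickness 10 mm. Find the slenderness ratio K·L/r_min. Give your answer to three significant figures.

Inner diameter d_i = 236 − 2×10 = 216.0 mm
I = π(d_o⁴ − d_i⁴)/64 = π(236⁴ − 216.0⁴)/64 = 4.542×10^7 mm⁴
A = 7.100×10^3 mm²;  r_min = √(I/A) = √(4.542×10^7/7.100×10^3) = 79.98 mm
L_e = K·L = 1 × 3.43 m = 3.430 m = 3430.0 mm
λ = L_e / r_min = 3430.0 / 79.98 = 42.9

λ ≈ 42.9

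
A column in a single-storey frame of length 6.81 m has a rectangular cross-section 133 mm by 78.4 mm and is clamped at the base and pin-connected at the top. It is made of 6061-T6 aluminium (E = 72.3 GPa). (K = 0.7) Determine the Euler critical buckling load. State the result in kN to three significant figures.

P_cr ≈ 168 kN

Buckling occurs about the weak axis: I_min = h·b³/12 with b = 78.4 mm (the shorter side).
I_min = 133×78.4³/12 = 5.341×10^6 mm⁴
I = 5.341×10^6 mm⁴ = 5.341×10^-6 m⁴
Effective length L_e = K·L = 0.7 × 6.81 = 4.767 m
P_cr = π²EI / L_e² = π² × 72.3×10⁹ × 5.341×10^-6 / 4.767² = 1.677×10^5 N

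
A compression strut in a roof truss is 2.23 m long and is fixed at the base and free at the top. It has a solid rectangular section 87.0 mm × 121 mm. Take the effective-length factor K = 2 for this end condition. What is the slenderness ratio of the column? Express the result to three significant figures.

Buckling occurs about the weak axis: I_min = h·b³/12 with b = 87.0 mm (the shorter side).
I_min = 121×87.0³/12 = 6.640×10^6 mm⁴
A = 1.053×10^4 mm²;  r_min = √(I/A) = √(6.640×10^6/1.053×10^4) = 25.11 mm
L_e = K·L = 2 × 2.23 m = 4.460 m = 4460.0 mm
λ = L_e / r_min = 4460.0 / 25.11 = 178

λ ≈ 178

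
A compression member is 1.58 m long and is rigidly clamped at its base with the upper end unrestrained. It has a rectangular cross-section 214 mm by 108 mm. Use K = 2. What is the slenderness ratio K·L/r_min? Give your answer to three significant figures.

λ ≈ 101

For a rectangle r_min = b/√12 = 108/√12 = 31.18 mm
L_e = K·L = 2 × 1.58 m = 3.160 m = 3160.0 mm
λ = L_e / r_min = 3160.0 / 31.18 = 101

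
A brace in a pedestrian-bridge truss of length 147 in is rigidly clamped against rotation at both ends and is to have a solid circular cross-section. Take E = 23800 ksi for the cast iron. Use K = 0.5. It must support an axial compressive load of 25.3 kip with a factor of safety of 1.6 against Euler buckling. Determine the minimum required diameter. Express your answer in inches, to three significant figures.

d ≈ 2.09 in

Required P_cr = n·P = 1.6 × 25.3 = 40.48 kip
L_e = K·L = 0.5 × 147 = 73.50 in
Required I = P_cr·L_e²/(π²E) = 4.048×10^4 × 73.50² / (π² × 2.38×10^7) = 0.9310 in⁴
Solid circle: I = πd⁴/64  ⇒  d = (64I/π)^(1/4) = (64×0.9310/π)^(1/4) = 2.09 in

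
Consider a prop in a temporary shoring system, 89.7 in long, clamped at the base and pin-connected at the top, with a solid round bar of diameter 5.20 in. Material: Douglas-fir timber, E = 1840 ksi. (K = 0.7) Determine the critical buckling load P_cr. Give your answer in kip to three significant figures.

I = πd⁴/64 = π×5.20⁴/64 = 35.89 in⁴
Effective length L_e = K·L = 0.7 × 89.7 = 62.79 in
P_cr = π²EI / L_e² = π² × 1840×10³ × 35.89 / 62.79² = 1.653×10^5 lb

P_cr ≈ 165 kip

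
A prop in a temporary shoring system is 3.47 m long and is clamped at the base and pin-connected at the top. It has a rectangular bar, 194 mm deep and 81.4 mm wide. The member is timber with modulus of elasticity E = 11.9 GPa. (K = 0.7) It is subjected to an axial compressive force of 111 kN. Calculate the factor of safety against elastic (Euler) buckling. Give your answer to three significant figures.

n ≈ 1.56

Buckling occurs about the weak axis: I_min = h·b³/12 with b = 81.4 mm (the shorter side).
I_min = 194×81.4³/12 = 8.720×10^6 mm⁴
I = 8.720×10^6 mm⁴ = 8.720×10^-6 m⁴
Effective length L_e = K·L = 0.7 × 3.47 = 2.429 m
P_cr = π²EI / L_e² = π² × 11.9×10⁹ × 8.720×10^-6 / 2.429² = 1.736×10^5 N
Factor of safety n = P_cr / P = 173.57 / 111 = 1.56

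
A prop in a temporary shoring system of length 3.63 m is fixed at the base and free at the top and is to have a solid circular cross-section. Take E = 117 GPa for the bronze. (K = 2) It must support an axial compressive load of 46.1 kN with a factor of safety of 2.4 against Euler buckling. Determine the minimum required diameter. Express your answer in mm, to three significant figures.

Required P_cr = n·P = 2.4 × 46.1 = 110.6 kN
L_e = K·L = 2 × 3.63 = 7.260 m
Required I = P_cr·L_e²/(π²E) = 1.106×10^5 × 7.260² / (π² × 1.17×10^11) = 5.050×10^-6 m⁴
I_req = 5.050×10^6 mm⁴
Solid circle: I = πd⁴/64  ⇒  d = (64I/π)^(1/4) = (64×5.050×10^6/π)^(1/4) = 101 mm

d ≈ 101 mm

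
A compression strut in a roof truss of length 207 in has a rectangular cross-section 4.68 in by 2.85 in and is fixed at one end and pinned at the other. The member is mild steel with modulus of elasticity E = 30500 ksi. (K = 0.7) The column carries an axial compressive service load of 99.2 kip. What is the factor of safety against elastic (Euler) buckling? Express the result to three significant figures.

n ≈ 1.30

Buckling occurs about the weak axis: I_min = h·b³/12 with b = 2.85 in (the shorter side).
I_min = 4.68×2.85³/12 = 9.028 in⁴
Effective length L_e = K·L = 0.7 × 207 = 144.9 in
P_cr = π²EI / L_e² = π² × 30500×10³ × 9.028 / 144.9² = 1.294×10^5 lb
Factor of safety n = P_cr / P = 129.44 / 99.2 = 1.30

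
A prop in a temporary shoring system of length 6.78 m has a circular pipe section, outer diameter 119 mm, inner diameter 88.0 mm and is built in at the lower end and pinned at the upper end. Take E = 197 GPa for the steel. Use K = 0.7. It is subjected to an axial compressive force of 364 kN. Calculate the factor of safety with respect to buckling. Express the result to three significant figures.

n ≈ 1.64

d_o = 119 mm, d_i = 88.0 mm
I = π(d_o⁴ − d_i⁴)/64 = π(119⁴ − 88.00⁴)/64 = 6.900×10^6 mm⁴
I = 6.900×10^6 mm⁴ = 6.900×10^-6 m⁴
Effective length L_e = K·L = 0.7 × 6.78 = 4.746 m
P_cr = π²EI / L_e² = π² × 197×10⁹ × 6.900×10^-6 / 4.746² = 5.956×10^5 N
Factor of safety n = P_cr / P = 595.60 / 364 = 1.64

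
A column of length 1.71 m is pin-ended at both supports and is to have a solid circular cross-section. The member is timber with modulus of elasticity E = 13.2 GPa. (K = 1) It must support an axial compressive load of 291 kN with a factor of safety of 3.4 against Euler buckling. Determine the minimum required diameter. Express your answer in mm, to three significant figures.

Required P_cr = n·P = 3.4 × 291 = 989.4 kN
L_e = K·L = 1 × 1.71 = 1.710 m
Required I = P_cr·L_e²/(π²E) = 9.894×10^5 × 1.710² / (π² × 1.32×10^10) = 2.221×10^-5 m⁴
I_req = 2.221×10^7 mm⁴
Solid circle: I = πd⁴/64  ⇒  d = (64I/π)^(1/4) = (64×2.221×10^7/π)^(1/4) = 146 mm

d ≈ 146 mm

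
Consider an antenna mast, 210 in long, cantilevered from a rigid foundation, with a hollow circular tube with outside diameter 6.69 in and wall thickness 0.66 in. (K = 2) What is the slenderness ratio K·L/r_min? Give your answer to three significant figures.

Inner diameter d_i = 6.69 − 2×0.66 = 5.370 in
I = π(d_o⁴ − d_i⁴)/64 = π(6.69⁴ − 5.370⁴)/64 = 57.51 in⁴
A = 12.50 in²;  r_min = √(I/A) = √(57.51/12.50) = 2.145 in
L_e = K·L = 2 × 210 = 420.0 in
λ = L_e / r_min = 420.00 / 2.145 = 196

λ ≈ 196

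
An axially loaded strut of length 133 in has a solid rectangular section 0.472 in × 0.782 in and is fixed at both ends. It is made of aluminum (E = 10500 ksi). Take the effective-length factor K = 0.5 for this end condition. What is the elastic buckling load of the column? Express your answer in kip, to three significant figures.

P_cr ≈ 0.161 kip

Buckling occurs about the weak axis: I_min = h·b³/12 with b = 0.472 in (the shorter side).
I_min = 0.782×0.472³/12 = 6.853×10^-3 in⁴
Effective length L_e = K·L = 0.5 × 133 = 66.50 in
P_cr = π²EI / L_e² = π² × 10500×10³ × 6.853×10^-3 / 66.50² = 160.6 lb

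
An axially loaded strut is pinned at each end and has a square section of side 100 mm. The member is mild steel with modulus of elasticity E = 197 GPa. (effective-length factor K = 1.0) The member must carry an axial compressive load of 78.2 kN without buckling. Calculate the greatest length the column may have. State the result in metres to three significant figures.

L_max ≈ 14.4 m

I = a⁴/12 = 100⁴/12 = 8.333×10^6 mm⁴
I = 8.333×10^-6 m⁴
At the buckling limit P_cr = P = 7.820×10^4 N
From P_cr = π²EI/(K·L)²:  L = (1/K)·√(π²EI/P_cr) = (1/1)·√(π²×1.97×10^11×8.333×10^-6/7.820×10^4)
L = 14.4 m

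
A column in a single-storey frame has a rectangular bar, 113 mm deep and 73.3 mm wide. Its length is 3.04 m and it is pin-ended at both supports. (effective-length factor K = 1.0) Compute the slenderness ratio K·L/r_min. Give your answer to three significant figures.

Buckling occurs about the weak axis: I_min = h·b³/12 with b = 73.3 mm (the shorter side).
I_min = 113×73.3³/12 = 3.709×10^6 mm⁴
A = 8.283×10^3 mm²;  r_min = √(I/A) = √(3.709×10^6/8.283×10^3) = 21.16 mm
L_e = K·L = 1 × 3.04 m = 3.040 m = 3040.0 mm
λ = L_e / r_min = 3040.0 / 21.16 = 144

λ ≈ 144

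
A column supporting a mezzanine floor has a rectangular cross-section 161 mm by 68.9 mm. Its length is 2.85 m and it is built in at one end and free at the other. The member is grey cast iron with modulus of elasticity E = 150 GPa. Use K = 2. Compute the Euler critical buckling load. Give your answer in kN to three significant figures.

P_cr ≈ 200 kN

Buckling occurs about the weak axis: I_min = h·b³/12 with b = 68.9 mm (the shorter side).
I_min = 161×68.9³/12 = 4.388×10^6 mm⁴
I = 4.388×10^6 mm⁴ = 4.388×10^-6 m⁴
Effective length L_e = K·L = 2 × 2.85 = 5.700 m
P_cr = π²EI / L_e² = π² × 150×10⁹ × 4.388×10^-6 / 5.700² = 2.000×10^5 N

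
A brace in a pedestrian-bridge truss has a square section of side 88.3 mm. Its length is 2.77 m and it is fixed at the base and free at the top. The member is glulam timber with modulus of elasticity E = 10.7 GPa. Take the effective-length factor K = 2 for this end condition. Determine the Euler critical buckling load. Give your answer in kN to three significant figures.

P_cr ≈ 17.4 kN

I = a⁴/12 = 88.3⁴/12 = 5.066×10^6 mm⁴
I = 5.066×10^6 mm⁴ = 5.066×10^-6 m⁴
Effective length L_e = K·L = 2 × 2.77 = 5.540 m
P_cr = π²EI / L_e² = π² × 10.7×10⁹ × 5.066×10^-6 / 5.540² = 1.743×10^4 N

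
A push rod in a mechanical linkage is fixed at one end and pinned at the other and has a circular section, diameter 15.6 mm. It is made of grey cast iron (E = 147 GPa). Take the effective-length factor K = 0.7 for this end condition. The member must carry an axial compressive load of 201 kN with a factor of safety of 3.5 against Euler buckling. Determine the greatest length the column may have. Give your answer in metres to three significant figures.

I = πd⁴/64 = π×15.6⁴/64 = 2.907×10^3 mm⁴
I = 2.907×10^-9 m⁴
Required critical load P_cr = n·P = 3.5 × 201 = 703.5 kN = 7.035×10^5 N
From P_cr = π²EI/(K·L)²:  L = (1/K)·√(π²EI/P_cr) = (1/0.7)·√(π²×1.47×10^11×2.907×10^-9/7.035×10^5)
L = 0.111 m

L_max ≈ 0.111 m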